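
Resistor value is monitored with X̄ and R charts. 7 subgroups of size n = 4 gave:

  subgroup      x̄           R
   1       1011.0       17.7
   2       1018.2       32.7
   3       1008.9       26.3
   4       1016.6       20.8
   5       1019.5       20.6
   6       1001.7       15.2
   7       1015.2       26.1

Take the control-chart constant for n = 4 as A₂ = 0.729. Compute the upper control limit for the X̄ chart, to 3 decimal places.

X̄̄ = (1011.0 + 1018.2 + 1008.9 + 1016.6 + 1019.5 + 1001.7 + 1015.2) / 7 = 7091.1000 / 7 = 1013.0143
R̄ = (17.7 + 32.7 + 26.3 + 20.8 + 20.6 + 15.2 + 26.1) / 7 = 159.4000 / 7 = 22.7714
UCL = X̄̄ + A₂·R̄ = 1013.0143 + 0.729 × 22.7714 = 1029.6147

1029.615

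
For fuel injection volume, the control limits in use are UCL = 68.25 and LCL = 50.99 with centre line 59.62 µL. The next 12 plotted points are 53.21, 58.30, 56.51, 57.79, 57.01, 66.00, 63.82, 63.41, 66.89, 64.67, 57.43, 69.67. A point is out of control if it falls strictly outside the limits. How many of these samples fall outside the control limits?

1

Compare each point to [50.99, 68.25]: sample 12 = 69.67 > UCL.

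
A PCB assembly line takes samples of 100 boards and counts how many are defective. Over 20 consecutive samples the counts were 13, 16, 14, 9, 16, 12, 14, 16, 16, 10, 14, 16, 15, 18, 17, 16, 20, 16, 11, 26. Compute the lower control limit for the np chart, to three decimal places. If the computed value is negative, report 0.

4.465

p̄ = Σdᵢ / (k·n) = 305 / (20 × 100) = 0.15250
LCL = np̄ − 3·√(np̄(1−p̄)) = 15.2500 − 3 × 3.5950 = 4.4649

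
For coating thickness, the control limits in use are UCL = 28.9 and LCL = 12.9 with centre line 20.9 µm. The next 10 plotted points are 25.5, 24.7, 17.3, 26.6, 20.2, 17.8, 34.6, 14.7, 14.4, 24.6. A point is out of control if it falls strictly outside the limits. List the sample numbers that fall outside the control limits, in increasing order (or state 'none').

Compare each point to [12.9, 28.9]: sample 7 = 34.6 > UCL.

7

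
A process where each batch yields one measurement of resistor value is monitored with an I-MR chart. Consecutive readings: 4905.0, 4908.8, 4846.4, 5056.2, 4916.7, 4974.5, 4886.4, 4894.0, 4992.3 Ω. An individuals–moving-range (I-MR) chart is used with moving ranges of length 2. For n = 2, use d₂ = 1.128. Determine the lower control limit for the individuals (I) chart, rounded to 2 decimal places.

4709.30

X̄ = (4905.0 + 4908.8 + 4846.4 + 5056.2 + 4916.7 + 4974.5 + 4886.4 + 4894.0 + 4992.3) / 9 = 4931.1444
Moving ranges: 3.8, 62.4, 209.8, 139.5, 57.8, 88.1, 7.6, 98.3; M̄R̄ = 667.3000 / 8 = 83.4125
LCL = X̄ − 3·M̄R̄/d₂ = 4931.1444 − 3 × 83.4125 / 1.128 = 4709.3027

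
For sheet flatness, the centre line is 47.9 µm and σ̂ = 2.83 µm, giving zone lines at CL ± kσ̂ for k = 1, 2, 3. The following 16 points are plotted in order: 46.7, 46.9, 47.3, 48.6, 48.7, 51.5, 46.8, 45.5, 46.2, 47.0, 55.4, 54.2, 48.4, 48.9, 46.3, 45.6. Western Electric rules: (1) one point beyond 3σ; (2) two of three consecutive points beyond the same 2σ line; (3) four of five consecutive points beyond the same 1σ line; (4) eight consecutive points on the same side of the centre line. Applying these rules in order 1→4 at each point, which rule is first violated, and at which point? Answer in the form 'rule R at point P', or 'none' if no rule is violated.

rule 2 at point 12

Zone of each point (C = within 1σ̂, B = 1σ̂–2σ̂, A = 2σ̂–3σ̂, * = beyond 3σ̂; sign = side of CL): 1:-C, 2:-C, 3:-C, 4:+C, 5:+C, 6:+B, 7:-C, 8:-C, 9:-C, 10:-C, 11:+A, 12:+A, 13:+C, 14:+C, 15:-C, 16:-C
Rule 2 (two of three consecutive points beyond the same 2σ limit) is satisfied at point 12.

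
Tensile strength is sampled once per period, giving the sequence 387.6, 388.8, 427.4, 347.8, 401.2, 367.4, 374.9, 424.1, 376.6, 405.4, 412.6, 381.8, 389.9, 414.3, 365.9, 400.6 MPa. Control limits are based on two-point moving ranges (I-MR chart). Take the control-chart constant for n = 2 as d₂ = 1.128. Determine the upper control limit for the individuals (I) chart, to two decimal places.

479.09

X̄ = (387.6 + 388.8 + 427.4 + 347.8 + 401.2 + 367.4 + 374.9 + 424.1 + 376.6 + 405.4 + 412.6 + 381.8 + 389.9 + 414.3 + 365.9 + 400.6) / 16 = 391.6438
Moving ranges: 1.2, 38.6, 79.6, 53.4, 33.8, 7.5, 49.2, 47.5, 28.8, 7.2, 30.8, 8.1, 24.4, 48.4, 34.7; M̄R̄ = 493.2000 / 15 = 32.8800
UCL = X̄ + 3·M̄R̄/d₂ = 391.6438 + 3 × 32.8800 / 1.128 = 479.0906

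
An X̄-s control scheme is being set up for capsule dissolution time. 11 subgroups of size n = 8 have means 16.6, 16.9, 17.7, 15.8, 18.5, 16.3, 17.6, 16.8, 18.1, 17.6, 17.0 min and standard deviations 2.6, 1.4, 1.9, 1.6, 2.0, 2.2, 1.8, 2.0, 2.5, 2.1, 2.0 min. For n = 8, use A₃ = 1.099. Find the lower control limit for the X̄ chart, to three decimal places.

X̄̄ = (16.6 + 16.9 + 17.7 + 15.8 + 18.5 + 16.3 + 17.6 + 16.8 + 18.1 + 17.6 + 17.0) / 11 = 17.1727
s̄ = (2.6 + 1.4 + 1.9 + 1.6 + 2.0 + 2.2 + 1.8 + 2.0 + 2.5 + 2.1 + 2.0) / 11 = 2.0091
LCL = X̄̄ − A₃·s̄ = 17.1727 − 1.099 × 2.0091 = 14.9647

14.965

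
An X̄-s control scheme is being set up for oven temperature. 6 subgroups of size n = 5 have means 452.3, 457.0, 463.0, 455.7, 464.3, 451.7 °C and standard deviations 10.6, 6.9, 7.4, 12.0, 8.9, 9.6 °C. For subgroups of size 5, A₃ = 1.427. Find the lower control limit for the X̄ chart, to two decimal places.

444.16

X̄̄ = (452.3 + 457.0 + 463.0 + 455.7 + 464.3 + 451.7) / 6 = 457.3333
s̄ = (10.6 + 6.9 + 7.4 + 12.0 + 8.9 + 9.6) / 6 = 9.2333
LCL = X̄̄ − A₃·s̄ = 457.3333 − 1.427 × 9.2333 = 444.1574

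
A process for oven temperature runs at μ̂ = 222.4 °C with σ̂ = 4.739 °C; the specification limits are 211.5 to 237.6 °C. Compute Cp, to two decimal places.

0.92

Cp = (USL − LSL) / (6σ̂) = (237.6 − 211.5) / (6 × 4.739) = 26.1000 / 28.4340 = 0.9179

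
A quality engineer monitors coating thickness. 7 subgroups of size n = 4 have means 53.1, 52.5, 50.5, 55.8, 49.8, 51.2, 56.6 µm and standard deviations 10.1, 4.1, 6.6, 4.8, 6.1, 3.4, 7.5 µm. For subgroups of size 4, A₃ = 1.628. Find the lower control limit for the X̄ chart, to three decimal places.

42.878

X̄̄ = (53.1 + 52.5 + 50.5 + 55.8 + 49.8 + 51.2 + 56.6) / 7 = 52.7857
s̄ = (10.1 + 4.1 + 6.6 + 4.8 + 6.1 + 3.4 + 7.5) / 7 = 6.0857
LCL = X̄̄ − A₃·s̄ = 52.7857 − 1.628 × 6.0857 = 42.8782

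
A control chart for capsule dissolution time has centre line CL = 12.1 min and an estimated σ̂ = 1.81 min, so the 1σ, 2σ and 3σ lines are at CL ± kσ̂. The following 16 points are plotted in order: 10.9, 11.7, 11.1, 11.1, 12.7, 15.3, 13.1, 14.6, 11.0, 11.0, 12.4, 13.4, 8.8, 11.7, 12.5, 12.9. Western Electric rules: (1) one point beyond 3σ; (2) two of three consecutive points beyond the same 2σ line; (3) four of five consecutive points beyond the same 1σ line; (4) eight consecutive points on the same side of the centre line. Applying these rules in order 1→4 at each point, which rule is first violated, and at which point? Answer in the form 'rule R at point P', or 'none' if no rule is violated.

Zone of each point (C = within 1σ̂, B = 1σ̂–2σ̂, A = 2σ̂–3σ̂, * = beyond 3σ̂; sign = side of CL): 1:-C, 2:-C, 3:-C, 4:-C, 5:+C, 6:+B, 7:+C, 8:+B, 9:-C, 10:-C, 11:+C, 12:+C, 13:-B, 14:-C, 15:+C, 16:+C
No rule fires across all 16 points.

none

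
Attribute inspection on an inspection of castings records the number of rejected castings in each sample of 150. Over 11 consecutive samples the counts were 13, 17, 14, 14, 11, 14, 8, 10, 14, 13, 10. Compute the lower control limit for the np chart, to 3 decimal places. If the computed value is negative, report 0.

2.374

p̄ = Σdᵢ / (k·n) = 138 / (11 × 150) = 0.08364
LCL = np̄ − 3·√(np̄(1−p̄)) = 12.5455 − 3 × 3.3906 = 2.3736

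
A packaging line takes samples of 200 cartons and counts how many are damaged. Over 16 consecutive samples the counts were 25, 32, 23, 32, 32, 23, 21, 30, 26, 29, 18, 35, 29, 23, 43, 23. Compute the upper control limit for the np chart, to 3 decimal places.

42.416

p̄ = Σdᵢ / (k·n) = 444 / (16 × 200) = 0.13875
UCL = np̄ + 3·√(np̄(1−p̄)) = 27.7500 + 3 × √(27.7500×0.86125) = 27.7500 + 3 × 4.8887 = 42.4162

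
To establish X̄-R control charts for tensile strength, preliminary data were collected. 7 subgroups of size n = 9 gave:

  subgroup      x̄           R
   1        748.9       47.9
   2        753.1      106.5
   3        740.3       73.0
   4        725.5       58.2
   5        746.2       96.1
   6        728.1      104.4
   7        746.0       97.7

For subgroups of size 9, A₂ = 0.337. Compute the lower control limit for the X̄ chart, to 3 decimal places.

713.051

X̄̄ = (748.9 + 753.1 + 740.3 + 725.5 + 746.2 + 728.1 + 746.0) / 7 = 5188.1000 / 7 = 741.1571
R̄ = (47.9 + 106.5 + 73.0 + 58.2 + 96.1 + 104.4 + 97.7) / 7 = 583.8000 / 7 = 83.4000
LCL = X̄̄ − A₂·R̄ = 741.1571 − 0.337 × 83.4000 = 713.0513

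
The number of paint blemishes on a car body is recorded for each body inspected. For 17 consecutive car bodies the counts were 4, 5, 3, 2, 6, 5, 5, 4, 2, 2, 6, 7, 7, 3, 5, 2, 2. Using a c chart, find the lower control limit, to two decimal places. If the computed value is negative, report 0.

0.00

c̄ = (4 + 5 + 3 + 2 + 6 + 5 + 5 + 4 + 2 + 2 + 6 + 7 + 7 + 3 + 5 + 2 + 2) / 17 = 70 / 17 = 4.1176
LCL = c̄ − 3√c̄ = 4.1176 − 3 × 2.0292 = -1.9699 → 0 (cannot be negative)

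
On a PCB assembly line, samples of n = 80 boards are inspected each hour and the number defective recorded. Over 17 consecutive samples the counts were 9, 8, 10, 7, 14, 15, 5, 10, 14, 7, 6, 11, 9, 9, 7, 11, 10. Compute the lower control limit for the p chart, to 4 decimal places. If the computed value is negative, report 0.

p̄ = Σdᵢ / (k·n) = 162 / (17 × 80) = 0.11912
LCL = p̄ − 3·√(p̄(1−p̄)/n) = 0.11912 − 3 × 0.03622 = 0.01047

0.0105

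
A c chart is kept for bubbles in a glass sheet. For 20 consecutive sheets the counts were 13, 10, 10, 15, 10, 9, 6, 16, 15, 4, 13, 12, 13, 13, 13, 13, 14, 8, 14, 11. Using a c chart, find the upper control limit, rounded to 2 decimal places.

21.82

c̄ = (13 + 10 + 10 + 15 + 10 + 9 + 6 + 16 + 15 + 4 + 13 + 12 + 13 + 13 + 13 + 13 + 14 + 8 + 14 + 11) / 20 = 232 / 20 = 11.6000
UCL = c̄ + 3√c̄ = 11.6000 + 3 × √11.6000 = 11.6000 + 3 × 3.4059 = 21.8176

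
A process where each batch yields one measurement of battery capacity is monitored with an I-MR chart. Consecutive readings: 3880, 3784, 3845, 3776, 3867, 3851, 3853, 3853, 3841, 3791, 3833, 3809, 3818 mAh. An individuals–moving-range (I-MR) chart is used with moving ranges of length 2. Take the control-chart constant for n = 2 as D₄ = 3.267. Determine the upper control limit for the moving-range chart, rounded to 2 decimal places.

128.50

Moving ranges: 96, 61, 69, 91, 16, 2, 0, 12, 50, 42, 24, 9; M̄R̄ = 472.0000 / 12 = 39.3333
UCL_MR = D₄·M̄R̄ = 3.267 × 39.3333 = 128.5020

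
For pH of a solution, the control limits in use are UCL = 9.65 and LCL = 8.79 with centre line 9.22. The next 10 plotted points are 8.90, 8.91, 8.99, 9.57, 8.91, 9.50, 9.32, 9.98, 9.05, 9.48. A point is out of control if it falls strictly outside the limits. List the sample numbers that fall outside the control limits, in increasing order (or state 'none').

8

Compare each point to [8.79, 9.65]: sample 8 = 9.98 > UCL.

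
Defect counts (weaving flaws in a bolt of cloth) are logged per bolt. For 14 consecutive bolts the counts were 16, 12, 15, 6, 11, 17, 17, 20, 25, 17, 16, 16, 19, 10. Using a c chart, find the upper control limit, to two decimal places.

c̄ = (16 + 12 + 15 + 6 + 11 + 17 + 17 + 20 + 25 + 17 + 16 + 16 + 19 + 10) / 14 = 217 / 14 = 15.5000
UCL = c̄ + 3√c̄ = 15.5000 + 3 × √15.5000 = 15.5000 + 3 × 3.9370 = 27.3110

27.31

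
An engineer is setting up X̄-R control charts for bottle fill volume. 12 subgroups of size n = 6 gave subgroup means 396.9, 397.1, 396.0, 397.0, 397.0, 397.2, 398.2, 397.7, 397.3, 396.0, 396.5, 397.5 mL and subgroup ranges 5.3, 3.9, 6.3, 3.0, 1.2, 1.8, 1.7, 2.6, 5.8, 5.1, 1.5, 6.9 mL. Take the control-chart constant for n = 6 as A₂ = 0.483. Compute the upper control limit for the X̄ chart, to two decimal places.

398.85

X̄̄ = (396.9 + 397.1 + 396.0 + 397.0 + 397.0 + 397.2 + 398.2 + 397.7 + 397.3 + 396.0 + 396.5 + 397.5) / 12 = 4764.4000 / 12 = 397.0333
R̄ = (5.3 + 3.9 + 6.3 + 3.0 + 1.2 + 1.8 + 1.7 + 2.6 + 5.8 + 5.1 + 1.5 + 6.9) / 12 = 45.1000 / 12 = 3.7583
UCL = X̄̄ + A₂·R̄ = 397.0333 + 0.483 × 3.7583 = 398.8486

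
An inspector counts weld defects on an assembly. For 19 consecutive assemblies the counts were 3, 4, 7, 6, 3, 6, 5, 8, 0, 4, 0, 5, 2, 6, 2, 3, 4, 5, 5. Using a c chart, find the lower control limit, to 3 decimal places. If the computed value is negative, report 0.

0.000

c̄ = (3 + 4 + 7 + 6 + 3 + 6 + 5 + 8 + 0 + 4 + 0 + 5 + 2 + 6 + 2 + 3 + 4 + 5 + 5) / 19 = 78 / 19 = 4.1053
LCL = c̄ − 3√c̄ = 4.1053 − 3 × 2.0261 = -1.9732 → 0 (cannot be negative)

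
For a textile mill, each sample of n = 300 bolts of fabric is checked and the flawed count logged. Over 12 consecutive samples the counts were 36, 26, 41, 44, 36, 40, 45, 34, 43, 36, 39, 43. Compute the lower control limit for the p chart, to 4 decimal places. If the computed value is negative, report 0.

0.0706

p̄ = Σdᵢ / (k·n) = 463 / (12 × 300) = 0.12861
LCL = p̄ − 3·√(p̄(1−p̄)/n) = 0.12861 − 3 × 0.01933 = 0.07063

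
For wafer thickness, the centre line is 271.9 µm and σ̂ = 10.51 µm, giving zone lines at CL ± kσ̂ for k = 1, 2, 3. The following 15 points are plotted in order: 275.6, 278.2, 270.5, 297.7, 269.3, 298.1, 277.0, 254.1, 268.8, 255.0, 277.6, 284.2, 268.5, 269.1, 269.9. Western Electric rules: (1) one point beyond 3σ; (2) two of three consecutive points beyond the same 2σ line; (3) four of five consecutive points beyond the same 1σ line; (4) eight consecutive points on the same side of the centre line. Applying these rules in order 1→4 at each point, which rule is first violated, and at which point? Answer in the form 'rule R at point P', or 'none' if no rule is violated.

rule 2 at point 6

Zone of each point (C = within 1σ̂, B = 1σ̂–2σ̂, A = 2σ̂–3σ̂, * = beyond 3σ̂; sign = side of CL): 1:+C, 2:+C, 3:-C, 4:+A, 5:-C, 6:+A, 7:+C, 8:-B, 9:-C, 10:-B, 11:+C, 12:+B, 13:-C, 14:-C, 15:-C
Rule 2 (two of three consecutive points beyond the same 2σ limit) is satisfied at point 6.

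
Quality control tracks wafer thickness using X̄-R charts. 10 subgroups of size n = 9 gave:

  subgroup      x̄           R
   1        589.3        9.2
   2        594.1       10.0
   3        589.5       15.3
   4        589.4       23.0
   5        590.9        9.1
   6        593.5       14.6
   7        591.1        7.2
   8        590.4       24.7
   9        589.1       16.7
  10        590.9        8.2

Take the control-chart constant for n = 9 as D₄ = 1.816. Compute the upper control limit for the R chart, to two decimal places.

R̄ = (9.2 + 10.0 + 15.3 + 23.0 + 9.1 + 14.6 + 7.2 + 24.7 + 16.7 + 8.2) / 10 = 138.0000 / 10 = 13.8000
UCL_R = D₄·R̄ = 1.816 × 13.8000 = 25.0608

25.06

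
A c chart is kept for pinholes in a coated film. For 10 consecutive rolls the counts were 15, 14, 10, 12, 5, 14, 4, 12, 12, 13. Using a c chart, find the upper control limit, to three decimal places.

21.095

c̄ = (15 + 14 + 10 + 12 + 5 + 14 + 4 + 12 + 12 + 13) / 10 = 111 / 10 = 11.1000
UCL = c̄ + 3√c̄ = 11.1000 + 3 × √11.1000 = 11.1000 + 3 × 3.3317 = 21.0950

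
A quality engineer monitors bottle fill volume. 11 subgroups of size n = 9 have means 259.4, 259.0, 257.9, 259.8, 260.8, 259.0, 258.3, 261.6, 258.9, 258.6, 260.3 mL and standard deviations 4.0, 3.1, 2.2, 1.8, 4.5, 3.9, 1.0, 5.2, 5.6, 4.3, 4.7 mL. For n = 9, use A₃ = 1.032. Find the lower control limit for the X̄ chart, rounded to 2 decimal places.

255.64

X̄̄ = (259.4 + 259.0 + 257.9 + 259.8 + 260.8 + 259.0 + 258.3 + 261.6 + 258.9 + 258.6 + 260.3) / 11 = 259.4182
s̄ = (4.0 + 3.1 + 2.2 + 1.8 + 4.5 + 3.9 + 1.0 + 5.2 + 5.6 + 4.3 + 4.7) / 11 = 3.6636
LCL = X̄̄ − A₃·s̄ = 259.4182 − 1.032 × 3.6636 = 255.6373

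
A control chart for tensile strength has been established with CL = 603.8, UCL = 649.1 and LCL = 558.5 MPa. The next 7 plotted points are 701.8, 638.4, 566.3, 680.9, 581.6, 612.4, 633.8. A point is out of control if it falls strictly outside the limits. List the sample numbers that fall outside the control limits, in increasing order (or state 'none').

Compare each point to [558.5, 649.1]: sample 1 = 701.8 > UCL; sample 4 = 680.9 > UCL.

1, 4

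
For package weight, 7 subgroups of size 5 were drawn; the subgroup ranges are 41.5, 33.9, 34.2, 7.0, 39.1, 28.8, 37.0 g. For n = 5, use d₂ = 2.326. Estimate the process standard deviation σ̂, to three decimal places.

13.604

R̄ = (41.5 + 33.9 + 34.2 + 7.0 + 39.1 + 28.8 + 37.0) / 7 = 31.6429
σ̂ = R̄ / d₂ = 31.6429 / 2.326 = 13.6040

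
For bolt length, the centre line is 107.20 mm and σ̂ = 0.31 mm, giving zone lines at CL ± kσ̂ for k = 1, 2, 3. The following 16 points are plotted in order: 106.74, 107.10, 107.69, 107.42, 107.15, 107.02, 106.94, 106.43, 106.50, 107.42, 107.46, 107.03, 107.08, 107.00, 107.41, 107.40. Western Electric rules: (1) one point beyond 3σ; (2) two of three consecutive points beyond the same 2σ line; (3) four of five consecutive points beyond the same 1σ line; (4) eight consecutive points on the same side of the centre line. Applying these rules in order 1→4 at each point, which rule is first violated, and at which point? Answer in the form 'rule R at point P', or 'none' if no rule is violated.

Zone of each point (C = within 1σ̂, B = 1σ̂–2σ̂, A = 2σ̂–3σ̂, * = beyond 3σ̂; sign = side of CL): 1:-B, 2:-C, 3:+B, 4:+C, 5:-C, 6:-C, 7:-C, 8:-A, 9:-A, 10:+C, 11:+C, 12:-C, 13:-C, 14:-C, 15:+C, 16:+C
Rule 2 (two of three consecutive points beyond the same 2σ limit) is satisfied at point 9.

rule 2 at point 9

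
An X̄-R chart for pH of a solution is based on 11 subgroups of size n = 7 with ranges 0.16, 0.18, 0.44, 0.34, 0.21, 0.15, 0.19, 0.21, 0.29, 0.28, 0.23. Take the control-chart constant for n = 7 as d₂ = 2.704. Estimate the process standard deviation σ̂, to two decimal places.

R̄ = (0.16 + 0.18 + 0.44 + 0.34 + 0.21 + 0.15 + 0.19 + 0.21 + 0.29 + 0.28 + 0.23) / 11 = 0.2436
σ̂ = R̄ / d₂ = 0.2436 / 2.704 = 0.0901

0.09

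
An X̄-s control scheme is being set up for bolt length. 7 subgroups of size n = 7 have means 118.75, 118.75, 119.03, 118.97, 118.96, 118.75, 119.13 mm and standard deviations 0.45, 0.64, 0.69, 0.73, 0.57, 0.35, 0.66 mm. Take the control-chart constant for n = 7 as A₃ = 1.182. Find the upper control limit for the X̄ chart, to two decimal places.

119.60

X̄̄ = (118.75 + 118.75 + 119.03 + 118.97 + 118.96 + 118.75 + 119.13) / 7 = 118.9057
s̄ = (0.45 + 0.64 + 0.69 + 0.73 + 0.57 + 0.35 + 0.66) / 7 = 0.5843
UCL = X̄̄ + A₃·s̄ = 118.9057 + 1.182 × 0.5843 = 119.5963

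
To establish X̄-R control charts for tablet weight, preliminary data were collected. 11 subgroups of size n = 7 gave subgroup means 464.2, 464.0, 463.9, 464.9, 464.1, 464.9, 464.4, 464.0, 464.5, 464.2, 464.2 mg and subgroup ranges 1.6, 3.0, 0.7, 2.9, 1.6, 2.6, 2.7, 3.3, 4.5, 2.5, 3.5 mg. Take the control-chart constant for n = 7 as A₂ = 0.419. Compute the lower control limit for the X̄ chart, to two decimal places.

X̄̄ = (464.2 + 464.0 + 463.9 + 464.9 + 464.1 + 464.9 + 464.4 + 464.0 + 464.5 + 464.2 + 464.2) / 11 = 5107.3000 / 11 = 464.3000
R̄ = (1.6 + 3.0 + 0.7 + 2.9 + 1.6 + 2.6 + 2.7 + 3.3 + 4.5 + 2.5 + 3.5) / 11 = 28.9000 / 11 = 2.6273
LCL = X̄̄ − A₂·R̄ = 464.3000 − 0.419 × 2.6273 = 463.1992

463.20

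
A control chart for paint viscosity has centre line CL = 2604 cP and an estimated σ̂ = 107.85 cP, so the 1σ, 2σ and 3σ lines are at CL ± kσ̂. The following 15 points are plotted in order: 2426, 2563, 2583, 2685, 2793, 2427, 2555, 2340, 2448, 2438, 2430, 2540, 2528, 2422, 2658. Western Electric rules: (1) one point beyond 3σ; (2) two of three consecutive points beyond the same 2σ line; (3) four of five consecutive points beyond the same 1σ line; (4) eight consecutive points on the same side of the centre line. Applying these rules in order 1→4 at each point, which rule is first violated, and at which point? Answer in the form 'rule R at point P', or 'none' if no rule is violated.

Zone of each point (C = within 1σ̂, B = 1σ̂–2σ̂, A = 2σ̂–3σ̂, * = beyond 3σ̂; sign = side of CL): 1:-B, 2:-C, 3:-C, 4:+C, 5:+B, 6:-B, 7:-C, 8:-A, 9:-B, 10:-B, 11:-B, 12:-C, 13:-C, 14:-B, 15:+C
Rule 3 (four of five consecutive points beyond the same 1σ limit) is satisfied at point 10.

rule 3 at point 10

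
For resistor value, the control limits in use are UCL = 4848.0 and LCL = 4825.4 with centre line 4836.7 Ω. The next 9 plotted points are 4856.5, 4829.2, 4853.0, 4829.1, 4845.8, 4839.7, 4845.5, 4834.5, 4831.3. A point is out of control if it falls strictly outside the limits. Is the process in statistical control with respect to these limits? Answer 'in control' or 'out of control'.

out of control

Compare each point to [4825.4, 4848.0]: sample 1 = 4856.5 > UCL; sample 3 = 4853.0 > UCL.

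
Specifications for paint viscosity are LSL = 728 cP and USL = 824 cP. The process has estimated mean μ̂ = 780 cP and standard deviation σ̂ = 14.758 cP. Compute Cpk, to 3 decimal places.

0.994

Cpu = (USL − μ̂) / (3σ̂) = (824 − 780) / (3 × 14.758) = 0.9938; Cpl = (μ̂ − LSL) / (3σ̂) = (780 − 728) / (3 × 14.758) = 1.1745; Cpk = min(Cpu, Cpl) = 0.9938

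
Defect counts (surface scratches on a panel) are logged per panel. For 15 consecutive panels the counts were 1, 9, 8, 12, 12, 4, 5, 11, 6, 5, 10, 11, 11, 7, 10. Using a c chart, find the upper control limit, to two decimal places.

c̄ = (1 + 9 + 8 + 12 + 12 + 4 + 5 + 11 + 6 + 5 + 10 + 11 + 11 + 7 + 10) / 15 = 122 / 15 = 8.1333
UCL = c̄ + 3√c̄ = 8.1333 + 3 × √8.1333 = 8.1333 + 3 × 2.8519 = 16.6890

16.69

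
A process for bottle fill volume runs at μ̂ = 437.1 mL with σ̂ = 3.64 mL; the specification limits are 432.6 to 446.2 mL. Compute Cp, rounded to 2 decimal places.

0.62

Cp = (USL − LSL) / (6σ̂) = (446.2 − 432.6) / (6 × 3.64) = 13.6000 / 21.8400 = 0.6227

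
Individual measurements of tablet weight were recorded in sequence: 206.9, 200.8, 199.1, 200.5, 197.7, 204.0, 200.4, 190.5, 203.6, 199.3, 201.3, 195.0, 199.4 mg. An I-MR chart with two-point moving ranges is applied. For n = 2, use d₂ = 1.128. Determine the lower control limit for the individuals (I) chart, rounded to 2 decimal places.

186.17

X̄ = (206.9 + 200.8 + 199.1 + 200.5 + 197.7 + 204.0 + 200.4 + 190.5 + 203.6 + 199.3 + 201.3 + 195.0 + 199.4) / 13 = 199.8846
Moving ranges: 6.1, 1.7, 1.4, 2.8, 6.3, 3.6, 9.9, 13.1, 4.3, 2.0, 6.3, 4.4; M̄R̄ = 61.9000 / 12 = 5.1583
LCL = X̄ − 3·M̄R̄/d₂ = 199.8846 − 3 × 5.1583 / 1.128 = 186.1656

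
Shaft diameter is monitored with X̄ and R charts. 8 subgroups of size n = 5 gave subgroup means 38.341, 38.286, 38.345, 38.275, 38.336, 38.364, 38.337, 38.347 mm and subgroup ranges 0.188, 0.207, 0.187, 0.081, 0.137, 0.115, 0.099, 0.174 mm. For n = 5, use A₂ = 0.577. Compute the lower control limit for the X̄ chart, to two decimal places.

X̄̄ = (38.341 + 38.286 + 38.345 + 38.275 + 38.336 + 38.364 + 38.337 + 38.347) / 8 = 306.6310 / 8 = 38.3289
R̄ = (0.188 + 0.207 + 0.187 + 0.081 + 0.137 + 0.115 + 0.099 + 0.174) / 8 = 1.1880 / 8 = 0.1485
LCL = X̄̄ − A₂·R̄ = 38.3289 − 0.577 × 0.1485 = 38.2432

38.24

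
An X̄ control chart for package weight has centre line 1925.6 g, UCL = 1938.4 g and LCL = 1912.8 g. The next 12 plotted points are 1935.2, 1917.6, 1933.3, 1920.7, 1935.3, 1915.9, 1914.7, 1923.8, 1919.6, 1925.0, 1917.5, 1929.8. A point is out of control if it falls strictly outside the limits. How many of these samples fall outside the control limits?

All 12 points lie within [1912.8, 1938.4].

0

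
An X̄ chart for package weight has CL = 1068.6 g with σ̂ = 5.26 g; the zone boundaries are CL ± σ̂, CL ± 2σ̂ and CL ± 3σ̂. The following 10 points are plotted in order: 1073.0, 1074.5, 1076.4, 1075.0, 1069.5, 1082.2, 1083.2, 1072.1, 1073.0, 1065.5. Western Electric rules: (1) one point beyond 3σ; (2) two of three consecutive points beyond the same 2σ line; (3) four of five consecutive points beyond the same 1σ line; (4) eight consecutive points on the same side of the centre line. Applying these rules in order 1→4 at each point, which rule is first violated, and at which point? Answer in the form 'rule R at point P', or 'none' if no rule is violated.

rule 3 at point 6

Zone of each point (C = within 1σ̂, B = 1σ̂–2σ̂, A = 2σ̂–3σ̂, * = beyond 3σ̂; sign = side of CL): 1:+C, 2:+B, 3:+B, 4:+B, 5:+C, 6:+A, 7:+A, 8:+C, 9:+C, 10:-C
Rule 3 (four of five consecutive points beyond the same 1σ limit) is satisfied at point 6.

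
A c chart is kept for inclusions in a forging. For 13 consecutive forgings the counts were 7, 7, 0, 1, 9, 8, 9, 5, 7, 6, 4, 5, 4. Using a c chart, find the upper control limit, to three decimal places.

12.599

c̄ = (7 + 7 + 0 + 1 + 9 + 8 + 9 + 5 + 7 + 6 + 4 + 5 + 4) / 13 = 72 / 13 = 5.5385
UCL = c̄ + 3√c̄ = 5.5385 + 3 × √5.5385 = 5.5385 + 3 × 2.3534 = 12.5986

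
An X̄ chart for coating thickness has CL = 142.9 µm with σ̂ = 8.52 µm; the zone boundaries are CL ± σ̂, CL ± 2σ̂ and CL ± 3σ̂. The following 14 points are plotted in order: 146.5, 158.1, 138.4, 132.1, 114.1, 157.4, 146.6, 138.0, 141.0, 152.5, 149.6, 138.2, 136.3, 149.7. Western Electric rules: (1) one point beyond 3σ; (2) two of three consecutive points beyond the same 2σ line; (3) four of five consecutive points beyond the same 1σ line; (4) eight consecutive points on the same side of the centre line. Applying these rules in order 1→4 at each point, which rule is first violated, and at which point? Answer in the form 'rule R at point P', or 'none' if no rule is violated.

Zone of each point (C = within 1σ̂, B = 1σ̂–2σ̂, A = 2σ̂–3σ̂, * = beyond 3σ̂; sign = side of CL): 1:+C, 2:+B, 3:-C, 4:-B, 5:-*, 6:+B, 7:+C, 8:-C, 9:-C, 10:+B, 11:+C, 12:-C, 13:-C, 14:+C
Rule 1 (one point beyond the 3σ limits) is satisfied at point 5.

rule 1 at point 5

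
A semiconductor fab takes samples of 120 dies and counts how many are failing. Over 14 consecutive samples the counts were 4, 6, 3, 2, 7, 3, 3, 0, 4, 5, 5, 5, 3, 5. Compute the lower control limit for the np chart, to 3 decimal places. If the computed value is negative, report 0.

p̄ = Σdᵢ / (k·n) = 55 / (14 × 120) = 0.03274
LCL = np̄ − 3·√(np̄(1−p̄)) = 3.9286 − 3 × 1.9493 = -1.9195 → 0 (negative, so LCL = 0)

0.000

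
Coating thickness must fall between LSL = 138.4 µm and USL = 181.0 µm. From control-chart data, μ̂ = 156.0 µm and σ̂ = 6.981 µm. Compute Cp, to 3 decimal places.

Cp = (USL − LSL) / (6σ̂) = (181.0 − 138.4) / (6 × 6.981) = 42.6000 / 41.8860 = 1.0170

1.017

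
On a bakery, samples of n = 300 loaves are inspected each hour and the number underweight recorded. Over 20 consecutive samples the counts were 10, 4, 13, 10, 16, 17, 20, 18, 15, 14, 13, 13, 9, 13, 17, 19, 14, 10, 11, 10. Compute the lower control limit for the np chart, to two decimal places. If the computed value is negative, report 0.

p̄ = Σdᵢ / (k·n) = 266 / (20 × 300) = 0.04433
LCL = np̄ − 3·√(np̄(1−p̄)) = 13.3000 − 3 × 3.5652 = 2.6045

2.60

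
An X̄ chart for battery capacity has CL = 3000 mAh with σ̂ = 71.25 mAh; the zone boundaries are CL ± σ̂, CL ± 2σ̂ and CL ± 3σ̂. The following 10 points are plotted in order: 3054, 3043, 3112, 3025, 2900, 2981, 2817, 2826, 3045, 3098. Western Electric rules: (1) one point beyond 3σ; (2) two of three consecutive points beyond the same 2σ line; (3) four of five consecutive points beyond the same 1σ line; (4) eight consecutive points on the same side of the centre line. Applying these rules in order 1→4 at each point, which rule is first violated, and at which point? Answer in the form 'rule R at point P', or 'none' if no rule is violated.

rule 2 at point 8

Zone of each point (C = within 1σ̂, B = 1σ̂–2σ̂, A = 2σ̂–3σ̂, * = beyond 3σ̂; sign = side of CL): 1:+C, 2:+C, 3:+B, 4:+C, 5:-B, 6:-C, 7:-A, 8:-A, 9:+C, 10:+B
Rule 2 (two of three consecutive points beyond the same 2σ limit) is satisfied at point 8.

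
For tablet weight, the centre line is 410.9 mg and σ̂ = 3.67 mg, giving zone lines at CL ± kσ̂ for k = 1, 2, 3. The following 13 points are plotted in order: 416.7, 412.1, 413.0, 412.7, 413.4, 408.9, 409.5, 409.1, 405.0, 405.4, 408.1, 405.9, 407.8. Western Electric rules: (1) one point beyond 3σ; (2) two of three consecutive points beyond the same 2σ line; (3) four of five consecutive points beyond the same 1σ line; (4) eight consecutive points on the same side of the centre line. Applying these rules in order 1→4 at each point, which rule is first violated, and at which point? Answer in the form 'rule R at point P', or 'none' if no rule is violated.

Zone of each point (C = within 1σ̂, B = 1σ̂–2σ̂, A = 2σ̂–3σ̂, * = beyond 3σ̂; sign = side of CL): 1:+B, 2:+C, 3:+C, 4:+C, 5:+C, 6:-C, 7:-C, 8:-C, 9:-B, 10:-B, 11:-C, 12:-B, 13:-C
Rule 4 (eight consecutive points on the same side of the centre line) is satisfied at point 13.

rule 4 at point 13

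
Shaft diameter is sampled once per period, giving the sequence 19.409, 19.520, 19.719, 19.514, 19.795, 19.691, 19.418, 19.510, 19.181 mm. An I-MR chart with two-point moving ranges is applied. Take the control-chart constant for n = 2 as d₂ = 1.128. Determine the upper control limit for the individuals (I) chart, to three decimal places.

20.058

X̄ = (19.409 + 19.520 + 19.719 + 19.514 + 19.795 + 19.691 + 19.418 + 19.510 + 19.181) / 9 = 19.5286
Moving ranges: 0.111, 0.199, 0.205, 0.281, 0.104, 0.273, 0.092, 0.329; M̄R̄ = 1.5940 / 8 = 0.1993
UCL = X̄ + 3·M̄R̄/d₂ = 19.5286 + 3 × 0.1993 / 1.128 = 20.0585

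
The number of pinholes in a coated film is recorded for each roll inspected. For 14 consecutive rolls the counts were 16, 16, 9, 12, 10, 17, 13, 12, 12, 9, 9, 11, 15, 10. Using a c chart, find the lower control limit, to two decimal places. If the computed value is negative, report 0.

c̄ = (16 + 16 + 9 + 12 + 10 + 17 + 13 + 12 + 12 + 9 + 9 + 11 + 15 + 10) / 14 = 171 / 14 = 12.2143
LCL = c̄ − 3√c̄ = 12.2143 − 3 × 3.4949 = 1.7296

1.73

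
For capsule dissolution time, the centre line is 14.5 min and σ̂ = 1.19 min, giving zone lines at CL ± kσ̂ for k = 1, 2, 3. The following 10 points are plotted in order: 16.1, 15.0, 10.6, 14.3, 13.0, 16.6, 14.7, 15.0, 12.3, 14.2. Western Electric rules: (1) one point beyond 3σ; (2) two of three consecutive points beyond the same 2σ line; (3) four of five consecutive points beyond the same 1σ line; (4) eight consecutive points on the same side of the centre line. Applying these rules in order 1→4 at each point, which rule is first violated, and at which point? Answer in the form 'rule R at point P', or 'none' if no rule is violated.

Zone of each point (C = within 1σ̂, B = 1σ̂–2σ̂, A = 2σ̂–3σ̂, * = beyond 3σ̂; sign = side of CL): 1:+B, 2:+C, 3:-*, 4:-C, 5:-B, 6:+B, 7:+C, 8:+C, 9:-B, 10:-C
Rule 1 (one point beyond the 3σ limits) is satisfied at point 3.

rule 1 at point 3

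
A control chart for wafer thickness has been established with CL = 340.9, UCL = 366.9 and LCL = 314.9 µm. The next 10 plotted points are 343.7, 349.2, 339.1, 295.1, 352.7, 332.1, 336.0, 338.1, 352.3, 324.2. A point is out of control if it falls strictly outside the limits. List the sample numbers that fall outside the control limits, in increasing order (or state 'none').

Compare each point to [314.9, 366.9]: sample 4 = 295.1 < LCL.

4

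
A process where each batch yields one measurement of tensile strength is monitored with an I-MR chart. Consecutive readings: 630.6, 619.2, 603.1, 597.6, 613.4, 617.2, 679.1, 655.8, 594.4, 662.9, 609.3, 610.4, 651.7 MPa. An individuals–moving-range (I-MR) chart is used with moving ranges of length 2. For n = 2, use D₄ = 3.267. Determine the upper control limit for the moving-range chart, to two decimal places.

99.02

Moving ranges: 11.4, 16.1, 5.5, 15.8, 3.8, 61.9, 23.3, 61.4, 68.5, 53.6, 1.1, 41.3; M̄R̄ = 363.7000 / 12 = 30.3083
UCL_MR = D₄·M̄R̄ = 3.267 × 30.3083 = 99.0173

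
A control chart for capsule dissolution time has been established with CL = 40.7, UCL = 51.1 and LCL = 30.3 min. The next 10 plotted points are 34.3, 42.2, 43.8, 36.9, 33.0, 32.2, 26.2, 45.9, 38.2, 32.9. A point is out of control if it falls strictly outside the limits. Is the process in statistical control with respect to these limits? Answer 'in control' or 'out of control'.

Compare each point to [30.3, 51.1]: sample 7 = 26.2 < LCL.

out of control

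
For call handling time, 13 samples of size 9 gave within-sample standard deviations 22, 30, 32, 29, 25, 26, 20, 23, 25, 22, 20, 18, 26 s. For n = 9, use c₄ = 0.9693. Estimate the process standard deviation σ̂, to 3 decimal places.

25.236

s̄ = (22 + 30 + 32 + 29 + 25 + 26 + 20 + 23 + 25 + 22 + 20 + 18 + 26) / 13 = 24.4615
σ̂ = s̄ / c₄ = 24.4615 / 0.9693 = 25.2363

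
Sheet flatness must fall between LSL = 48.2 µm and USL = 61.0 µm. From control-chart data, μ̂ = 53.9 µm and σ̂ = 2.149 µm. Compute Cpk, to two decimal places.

Cpu = (USL − μ̂) / (3σ̂) = (61.0 − 53.9) / (3 × 2.149) = 1.1013; Cpl = (μ̂ − LSL) / (3σ̂) = (53.9 − 48.2) / (3 × 2.149) = 0.8841; Cpk = min(Cpu, Cpl) = 0.8841

0.88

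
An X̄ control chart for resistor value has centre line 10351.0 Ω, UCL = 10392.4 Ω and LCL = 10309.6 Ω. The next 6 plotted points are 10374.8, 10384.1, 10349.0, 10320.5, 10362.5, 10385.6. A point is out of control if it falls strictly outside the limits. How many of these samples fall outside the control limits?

All 6 points lie within [10309.6, 10392.4].

0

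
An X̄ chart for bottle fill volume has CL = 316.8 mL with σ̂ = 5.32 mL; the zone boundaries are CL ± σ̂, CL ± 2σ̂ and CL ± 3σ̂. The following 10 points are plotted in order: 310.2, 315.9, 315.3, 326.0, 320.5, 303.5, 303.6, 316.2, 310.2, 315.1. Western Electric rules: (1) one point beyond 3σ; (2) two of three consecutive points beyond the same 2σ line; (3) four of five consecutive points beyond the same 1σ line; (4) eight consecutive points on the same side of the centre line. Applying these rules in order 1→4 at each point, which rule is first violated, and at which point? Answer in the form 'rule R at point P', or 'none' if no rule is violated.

Zone of each point (C = within 1σ̂, B = 1σ̂–2σ̂, A = 2σ̂–3σ̂, * = beyond 3σ̂; sign = side of CL): 1:-B, 2:-C, 3:-C, 4:+B, 5:+C, 6:-A, 7:-A, 8:-C, 9:-B, 10:-C
Rule 2 (two of three consecutive points beyond the same 2σ limit) is satisfied at point 7.

rule 2 at point 7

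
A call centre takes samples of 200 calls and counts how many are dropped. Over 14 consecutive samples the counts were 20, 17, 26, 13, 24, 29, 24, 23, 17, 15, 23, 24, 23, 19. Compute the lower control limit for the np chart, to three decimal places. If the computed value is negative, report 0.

p̄ = Σdᵢ / (k·n) = 297 / (14 × 200) = 0.10607
LCL = np̄ − 3·√(np̄(1−p̄)) = 21.2143 − 3 × 4.3548 = 8.1500

8.150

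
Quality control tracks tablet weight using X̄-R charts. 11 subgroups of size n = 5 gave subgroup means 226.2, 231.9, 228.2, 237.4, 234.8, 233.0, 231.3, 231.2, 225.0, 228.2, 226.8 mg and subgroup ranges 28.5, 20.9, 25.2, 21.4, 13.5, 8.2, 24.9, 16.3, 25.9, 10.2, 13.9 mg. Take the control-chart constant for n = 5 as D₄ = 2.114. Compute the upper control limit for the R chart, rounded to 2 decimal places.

R̄ = (28.5 + 20.9 + 25.2 + 21.4 + 13.5 + 8.2 + 24.9 + 16.3 + 25.9 + 10.2 + 13.9) / 11 = 208.9000 / 11 = 18.9909
UCL_R = D₄·R̄ = 2.114 × 18.9909 = 40.1468

40.15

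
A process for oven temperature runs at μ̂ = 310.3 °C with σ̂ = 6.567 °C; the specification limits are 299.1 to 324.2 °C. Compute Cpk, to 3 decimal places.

Cpu = (USL − μ̂) / (3σ̂) = (324.2 − 310.3) / (3 × 6.567) = 0.7055; Cpl = (μ̂ − LSL) / (3σ̂) = (310.3 − 299.1) / (3 × 6.567) = 0.5685; Cpk = min(Cpu, Cpl) = 0.5685

0.568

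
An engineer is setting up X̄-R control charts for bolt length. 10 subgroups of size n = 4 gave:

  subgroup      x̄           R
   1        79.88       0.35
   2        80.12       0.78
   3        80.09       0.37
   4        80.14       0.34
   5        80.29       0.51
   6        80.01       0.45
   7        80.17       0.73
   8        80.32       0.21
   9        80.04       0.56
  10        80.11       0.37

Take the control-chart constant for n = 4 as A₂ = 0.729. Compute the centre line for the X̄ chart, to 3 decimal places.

X̄̄ = (79.88 + 80.12 + 80.09 + 80.14 + 80.29 + 80.01 + 80.17 + 80.32 + 80.04 + 80.11) / 10 = 801.1700 / 10 = 80.1170
CL = X̄̄ = 80.1170

80.117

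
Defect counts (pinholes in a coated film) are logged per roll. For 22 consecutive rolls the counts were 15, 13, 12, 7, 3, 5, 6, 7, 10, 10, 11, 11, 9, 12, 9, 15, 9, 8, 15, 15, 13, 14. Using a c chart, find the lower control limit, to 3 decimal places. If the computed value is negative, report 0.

0.730

c̄ = (15 + 13 + 12 + 7 + 3 + 5 + 6 + 7 + 10 + 10 + 11 + 11 + 9 + 12 + 9 + 15 + 9 + 8 + 15 + 15 + 13 + 14) / 22 = 229 / 22 = 10.4091
LCL = c̄ − 3√c̄ = 10.4091 − 3 × 3.2263 = 0.7302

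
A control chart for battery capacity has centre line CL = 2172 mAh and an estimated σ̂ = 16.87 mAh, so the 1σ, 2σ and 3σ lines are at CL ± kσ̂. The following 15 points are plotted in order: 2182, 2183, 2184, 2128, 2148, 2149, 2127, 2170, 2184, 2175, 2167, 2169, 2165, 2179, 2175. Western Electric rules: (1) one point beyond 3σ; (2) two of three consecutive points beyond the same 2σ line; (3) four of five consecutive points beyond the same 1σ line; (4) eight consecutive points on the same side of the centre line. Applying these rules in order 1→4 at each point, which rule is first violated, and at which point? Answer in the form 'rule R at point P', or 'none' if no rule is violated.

Zone of each point (C = within 1σ̂, B = 1σ̂–2σ̂, A = 2σ̂–3σ̂, * = beyond 3σ̂; sign = side of CL): 1:+C, 2:+C, 3:+C, 4:-A, 5:-B, 6:-B, 7:-A, 8:-C, 9:+C, 10:+C, 11:-C, 12:-C, 13:-C, 14:+C, 15:+C
Rule 3 (four of five consecutive points beyond the same 1σ limit) is satisfied at point 7.

rule 3 at point 7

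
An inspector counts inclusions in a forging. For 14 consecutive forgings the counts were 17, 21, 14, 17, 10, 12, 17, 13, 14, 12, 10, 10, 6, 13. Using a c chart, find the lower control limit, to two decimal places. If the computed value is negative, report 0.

c̄ = (17 + 21 + 14 + 17 + 10 + 12 + 17 + 13 + 14 + 12 + 10 + 10 + 6 + 13) / 14 = 186 / 14 = 13.2857
LCL = c̄ − 3√c̄ = 13.2857 − 3 × 3.6450 = 2.3508

2.35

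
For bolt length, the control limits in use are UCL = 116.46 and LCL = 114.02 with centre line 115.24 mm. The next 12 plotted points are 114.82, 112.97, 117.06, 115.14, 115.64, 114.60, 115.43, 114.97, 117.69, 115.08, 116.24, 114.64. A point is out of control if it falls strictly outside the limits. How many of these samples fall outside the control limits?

Compare each point to [114.02, 116.46]: sample 2 = 112.97 < LCL; sample 3 = 117.06 > UCL; sample 9 = 117.69 > UCL.

3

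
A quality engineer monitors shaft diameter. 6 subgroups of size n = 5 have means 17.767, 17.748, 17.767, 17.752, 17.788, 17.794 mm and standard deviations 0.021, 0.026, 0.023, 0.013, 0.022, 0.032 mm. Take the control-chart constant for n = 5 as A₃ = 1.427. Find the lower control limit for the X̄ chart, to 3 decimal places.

X̄̄ = (17.767 + 17.748 + 17.767 + 17.752 + 17.788 + 17.794) / 6 = 17.7693
s̄ = (0.021 + 0.026 + 0.023 + 0.013 + 0.022 + 0.032) / 6 = 0.0228
LCL = X̄̄ − A₃·s̄ = 17.7693 − 1.427 × 0.0228 = 17.7368

17.737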